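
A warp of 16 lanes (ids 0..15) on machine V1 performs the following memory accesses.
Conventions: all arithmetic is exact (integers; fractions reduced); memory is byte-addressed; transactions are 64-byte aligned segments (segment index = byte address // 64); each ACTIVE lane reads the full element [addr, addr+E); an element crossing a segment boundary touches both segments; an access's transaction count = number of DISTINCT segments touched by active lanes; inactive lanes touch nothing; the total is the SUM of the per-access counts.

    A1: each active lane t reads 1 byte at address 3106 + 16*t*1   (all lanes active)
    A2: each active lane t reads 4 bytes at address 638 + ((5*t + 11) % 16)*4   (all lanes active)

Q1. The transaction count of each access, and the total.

A1: 5 transactions
A2: 2 transactions

Answer: 5,2; total 7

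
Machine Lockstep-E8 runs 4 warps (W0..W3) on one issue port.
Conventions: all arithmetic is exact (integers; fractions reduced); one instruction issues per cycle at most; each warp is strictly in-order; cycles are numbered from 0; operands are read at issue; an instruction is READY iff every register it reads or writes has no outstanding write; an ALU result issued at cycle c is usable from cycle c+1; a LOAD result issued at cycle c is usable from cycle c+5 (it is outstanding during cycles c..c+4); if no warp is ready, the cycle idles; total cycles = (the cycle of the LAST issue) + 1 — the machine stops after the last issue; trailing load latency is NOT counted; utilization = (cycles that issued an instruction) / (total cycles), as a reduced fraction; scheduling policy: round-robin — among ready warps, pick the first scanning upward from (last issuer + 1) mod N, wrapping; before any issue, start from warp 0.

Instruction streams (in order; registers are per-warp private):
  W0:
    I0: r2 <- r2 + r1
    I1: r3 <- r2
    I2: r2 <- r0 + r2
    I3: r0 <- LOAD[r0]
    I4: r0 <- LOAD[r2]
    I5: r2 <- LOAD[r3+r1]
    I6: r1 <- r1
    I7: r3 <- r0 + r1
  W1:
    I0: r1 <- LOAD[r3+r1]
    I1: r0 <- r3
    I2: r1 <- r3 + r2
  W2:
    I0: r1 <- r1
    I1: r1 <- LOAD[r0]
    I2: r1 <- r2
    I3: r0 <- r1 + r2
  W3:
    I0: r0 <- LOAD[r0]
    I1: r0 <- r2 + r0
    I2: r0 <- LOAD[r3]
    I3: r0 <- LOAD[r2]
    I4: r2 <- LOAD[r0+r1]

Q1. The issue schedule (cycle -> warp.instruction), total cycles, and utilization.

cycle 0: W0.I0
cycle 1: W1.I0
cycle 2: W2.I0
cycle 3: W3.I0
cycle 4: W0.I1
cycle 5: W1.I1
cycle 6: W2.I1
cycle 7: W0.I2
cycle 8: W1.I2
cycle 9: W3.I1
cycle 10: W0.I3
cycle 11: W2.I2
cycle 12: W3.I2
cycle 13: W2.I3
cycle 14: idle
cycle 15: W0.I4
cycle 16: W0.I5
cycle 17: W3.I3
cycle 18: W0.I6
cycle 19: idle
cycle 20: W0.I7
cycle 21: idle
cycle 22: W3.I4

Answer: 23 cycles, utilization 20/23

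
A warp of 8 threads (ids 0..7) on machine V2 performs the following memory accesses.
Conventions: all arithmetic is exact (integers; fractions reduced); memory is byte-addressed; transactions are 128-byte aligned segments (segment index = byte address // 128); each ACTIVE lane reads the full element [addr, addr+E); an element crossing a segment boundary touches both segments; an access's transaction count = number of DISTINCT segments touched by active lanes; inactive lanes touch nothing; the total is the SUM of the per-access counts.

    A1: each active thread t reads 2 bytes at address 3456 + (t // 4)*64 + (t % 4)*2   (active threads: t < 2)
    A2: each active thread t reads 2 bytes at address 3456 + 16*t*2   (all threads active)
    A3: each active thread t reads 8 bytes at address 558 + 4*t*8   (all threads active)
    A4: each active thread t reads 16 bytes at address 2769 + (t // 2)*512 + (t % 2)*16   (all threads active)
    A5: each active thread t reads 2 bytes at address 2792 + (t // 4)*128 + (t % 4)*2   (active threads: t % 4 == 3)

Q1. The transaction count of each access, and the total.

A1: 1 transaction
A2: 2 transactions
A3: 3 transactions
A4: 4 transactions
A5: 2 transactions

Answer: 1,2,3,4,2; total 12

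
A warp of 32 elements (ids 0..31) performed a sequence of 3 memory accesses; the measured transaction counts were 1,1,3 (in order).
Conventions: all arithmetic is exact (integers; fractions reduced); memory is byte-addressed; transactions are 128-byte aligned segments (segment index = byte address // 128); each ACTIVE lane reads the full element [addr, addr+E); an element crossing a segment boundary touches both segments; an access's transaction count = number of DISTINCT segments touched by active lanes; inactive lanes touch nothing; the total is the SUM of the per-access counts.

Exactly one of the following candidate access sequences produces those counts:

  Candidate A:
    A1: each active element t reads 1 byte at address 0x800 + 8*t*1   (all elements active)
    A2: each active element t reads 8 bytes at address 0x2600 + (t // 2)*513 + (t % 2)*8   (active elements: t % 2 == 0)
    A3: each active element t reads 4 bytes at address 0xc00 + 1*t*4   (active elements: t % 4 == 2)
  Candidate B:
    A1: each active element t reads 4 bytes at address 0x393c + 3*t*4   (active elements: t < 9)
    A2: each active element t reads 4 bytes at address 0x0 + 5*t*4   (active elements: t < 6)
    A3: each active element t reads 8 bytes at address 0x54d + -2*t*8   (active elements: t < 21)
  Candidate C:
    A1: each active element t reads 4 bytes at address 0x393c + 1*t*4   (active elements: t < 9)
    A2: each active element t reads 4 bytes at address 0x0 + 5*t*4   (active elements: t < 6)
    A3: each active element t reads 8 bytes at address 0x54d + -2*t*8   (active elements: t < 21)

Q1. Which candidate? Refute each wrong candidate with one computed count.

A: A1 gives 2 transactions, not 1
B: A1 gives 2 transactions, not 1
C: all counts match (1,1,3)

Answer: C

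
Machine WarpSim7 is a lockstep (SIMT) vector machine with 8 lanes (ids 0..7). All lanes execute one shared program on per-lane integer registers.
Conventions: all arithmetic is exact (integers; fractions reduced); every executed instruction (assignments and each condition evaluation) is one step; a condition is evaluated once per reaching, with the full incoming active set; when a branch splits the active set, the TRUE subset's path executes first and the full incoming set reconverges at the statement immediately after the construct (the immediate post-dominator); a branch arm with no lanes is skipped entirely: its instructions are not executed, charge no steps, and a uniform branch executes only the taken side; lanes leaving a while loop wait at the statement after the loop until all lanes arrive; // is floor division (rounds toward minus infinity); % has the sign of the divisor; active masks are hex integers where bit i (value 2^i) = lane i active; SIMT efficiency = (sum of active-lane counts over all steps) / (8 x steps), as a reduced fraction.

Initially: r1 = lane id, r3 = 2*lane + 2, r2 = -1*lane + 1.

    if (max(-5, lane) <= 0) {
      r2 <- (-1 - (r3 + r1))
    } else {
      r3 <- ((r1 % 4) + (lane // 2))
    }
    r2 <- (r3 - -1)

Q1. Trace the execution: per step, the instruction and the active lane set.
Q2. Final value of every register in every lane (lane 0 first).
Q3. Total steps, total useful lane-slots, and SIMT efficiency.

step 0: eval (max(-5, lane) <= 0)    0xff
step 1: r2 <- (-1 - (r3 + r1))       0x01
step 2: r3 <- ((r1 % 4) + (lane // 2)) 0xfe
step 3: r2 <- (r3 - -1)              0xff

Answer: 4 steps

r1: 0,1,2,3,4,5,6,7
r3: 2,1,3,4,2,3,5,6
r2: 3,2,4,5,3,4,6,7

steps = 4; useful = 24; efficiency = 24/32 = 3/4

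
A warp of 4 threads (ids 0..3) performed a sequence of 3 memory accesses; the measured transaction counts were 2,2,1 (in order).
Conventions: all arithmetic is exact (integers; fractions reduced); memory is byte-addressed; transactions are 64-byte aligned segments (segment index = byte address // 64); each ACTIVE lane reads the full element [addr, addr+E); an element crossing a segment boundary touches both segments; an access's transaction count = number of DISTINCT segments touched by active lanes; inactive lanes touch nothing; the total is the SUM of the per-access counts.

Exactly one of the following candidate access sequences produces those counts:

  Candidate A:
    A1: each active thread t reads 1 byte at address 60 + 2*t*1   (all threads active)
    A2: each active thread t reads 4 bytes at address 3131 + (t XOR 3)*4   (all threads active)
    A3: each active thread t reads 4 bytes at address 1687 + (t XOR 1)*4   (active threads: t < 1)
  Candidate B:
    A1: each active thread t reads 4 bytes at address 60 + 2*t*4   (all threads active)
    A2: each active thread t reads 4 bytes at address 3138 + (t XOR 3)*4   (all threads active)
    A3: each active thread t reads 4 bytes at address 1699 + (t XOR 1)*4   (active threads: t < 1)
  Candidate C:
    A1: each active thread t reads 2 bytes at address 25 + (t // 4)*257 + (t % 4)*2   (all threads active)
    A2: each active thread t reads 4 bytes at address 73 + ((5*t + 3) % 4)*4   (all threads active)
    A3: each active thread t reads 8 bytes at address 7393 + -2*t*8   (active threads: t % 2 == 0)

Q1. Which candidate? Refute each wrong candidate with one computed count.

B: A2 gives 1 transaction, not 2
C: A1 gives 1 transaction, not 2
A: all counts match (2,2,1)

Answer: A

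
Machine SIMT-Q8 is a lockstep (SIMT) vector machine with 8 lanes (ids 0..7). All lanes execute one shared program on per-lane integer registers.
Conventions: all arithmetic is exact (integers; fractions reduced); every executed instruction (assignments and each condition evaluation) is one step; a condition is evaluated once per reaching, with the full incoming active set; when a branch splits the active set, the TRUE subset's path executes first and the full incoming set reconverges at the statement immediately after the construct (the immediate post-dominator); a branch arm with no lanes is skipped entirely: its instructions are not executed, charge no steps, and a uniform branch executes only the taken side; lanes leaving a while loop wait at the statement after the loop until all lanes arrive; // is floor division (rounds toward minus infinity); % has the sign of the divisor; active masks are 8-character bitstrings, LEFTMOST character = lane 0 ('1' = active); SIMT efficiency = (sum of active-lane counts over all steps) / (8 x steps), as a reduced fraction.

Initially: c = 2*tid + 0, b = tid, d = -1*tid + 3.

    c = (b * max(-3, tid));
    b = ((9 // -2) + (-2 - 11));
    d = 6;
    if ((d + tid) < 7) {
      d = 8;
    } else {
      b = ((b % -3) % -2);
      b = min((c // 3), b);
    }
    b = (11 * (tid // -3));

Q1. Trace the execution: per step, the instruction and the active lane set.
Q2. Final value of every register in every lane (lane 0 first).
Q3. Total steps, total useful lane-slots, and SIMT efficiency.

step 0: c <- (b * max(-3, tid))      11111111
step 1: b <- ((9 // -2) + (-2 - 11)) 11111111
step 2: d <- 6                       11111111
step 3: eval ((d + tid) < 7)         11111111
step 4: d <- 8                       10000000
step 5: b <- ((b % -3) % -2)         01111111
step 6: b <- min((c // 3), b)        01111111
step 7: b <- (11 * (tid // -3))      11111111

Answer: 8 steps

c: 0,1,4,9,16,25,36,49
b: 0,-11,-11,-11,-22,-22,-22,-33
d: 8,6,6,6,6,6,6,6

steps = 8; useful = 55; efficiency = 55/64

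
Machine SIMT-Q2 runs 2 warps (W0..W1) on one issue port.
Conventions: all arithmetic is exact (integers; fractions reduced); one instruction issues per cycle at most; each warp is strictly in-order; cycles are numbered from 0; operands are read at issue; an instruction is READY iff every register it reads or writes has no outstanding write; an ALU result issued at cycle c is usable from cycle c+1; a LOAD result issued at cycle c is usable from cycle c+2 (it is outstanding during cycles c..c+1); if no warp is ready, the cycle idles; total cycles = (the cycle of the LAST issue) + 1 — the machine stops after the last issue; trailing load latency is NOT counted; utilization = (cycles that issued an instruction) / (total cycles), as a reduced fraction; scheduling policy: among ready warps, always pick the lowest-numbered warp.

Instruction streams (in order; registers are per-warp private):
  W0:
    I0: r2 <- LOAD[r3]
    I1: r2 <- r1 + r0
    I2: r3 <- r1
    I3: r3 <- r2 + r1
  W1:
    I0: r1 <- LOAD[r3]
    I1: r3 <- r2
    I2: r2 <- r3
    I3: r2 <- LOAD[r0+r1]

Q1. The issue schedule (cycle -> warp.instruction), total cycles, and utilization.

cycle 0: W0.I0
cycle 1: W1.I0
cycle 2: W0.I1
cycle 3: W0.I2
cycle 4: W0.I3
cycle 5: W1.I1
cycle 6: W1.I2
cycle 7: W1.I3

Answer: 8 cycles, utilization 1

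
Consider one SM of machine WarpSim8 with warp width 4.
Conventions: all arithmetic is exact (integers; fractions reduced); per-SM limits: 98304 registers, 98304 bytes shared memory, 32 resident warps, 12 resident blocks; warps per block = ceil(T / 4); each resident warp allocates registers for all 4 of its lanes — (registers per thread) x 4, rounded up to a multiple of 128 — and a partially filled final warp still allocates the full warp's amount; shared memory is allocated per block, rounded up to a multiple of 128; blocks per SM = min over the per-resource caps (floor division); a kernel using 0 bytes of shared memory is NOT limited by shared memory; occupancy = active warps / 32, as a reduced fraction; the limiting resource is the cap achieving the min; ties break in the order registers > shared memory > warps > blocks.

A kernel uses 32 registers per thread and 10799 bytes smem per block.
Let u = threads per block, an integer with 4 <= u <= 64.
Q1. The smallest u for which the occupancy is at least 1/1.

Answer: u = 13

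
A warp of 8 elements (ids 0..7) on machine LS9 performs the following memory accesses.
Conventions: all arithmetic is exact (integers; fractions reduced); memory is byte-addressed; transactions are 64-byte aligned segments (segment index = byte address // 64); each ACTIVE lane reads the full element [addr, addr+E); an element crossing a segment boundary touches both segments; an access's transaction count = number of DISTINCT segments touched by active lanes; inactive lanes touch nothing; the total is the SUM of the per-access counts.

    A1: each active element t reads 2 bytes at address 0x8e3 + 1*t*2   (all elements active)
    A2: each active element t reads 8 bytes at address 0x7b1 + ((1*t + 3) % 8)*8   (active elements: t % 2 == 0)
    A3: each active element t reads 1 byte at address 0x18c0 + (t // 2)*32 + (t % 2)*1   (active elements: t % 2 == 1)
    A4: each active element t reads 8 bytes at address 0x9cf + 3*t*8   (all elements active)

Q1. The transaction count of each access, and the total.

A1: 1 transaction
A2: 2 transactions
A3: 2 transactions
A4: 3 transactions

Answer: 1,2,2,3; total 8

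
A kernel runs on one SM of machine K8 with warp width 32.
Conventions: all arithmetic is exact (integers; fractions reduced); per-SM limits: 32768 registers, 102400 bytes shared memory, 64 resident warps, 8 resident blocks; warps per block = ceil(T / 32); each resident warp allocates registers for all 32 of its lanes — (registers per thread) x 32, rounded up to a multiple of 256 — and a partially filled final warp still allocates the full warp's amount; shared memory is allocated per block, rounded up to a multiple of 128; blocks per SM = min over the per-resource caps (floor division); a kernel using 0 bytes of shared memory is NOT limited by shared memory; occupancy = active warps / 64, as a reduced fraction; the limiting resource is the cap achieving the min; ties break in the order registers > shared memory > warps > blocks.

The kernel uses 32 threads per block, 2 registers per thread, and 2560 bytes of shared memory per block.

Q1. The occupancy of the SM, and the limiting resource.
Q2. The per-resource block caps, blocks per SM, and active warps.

Answer: occupancy 1/8, limited by blocks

registers: 128 blocks
shared memory: 40 blocks
warps: 64 blocks
blocks: 8 blocks

Answer: 8 blocks, 8 active warps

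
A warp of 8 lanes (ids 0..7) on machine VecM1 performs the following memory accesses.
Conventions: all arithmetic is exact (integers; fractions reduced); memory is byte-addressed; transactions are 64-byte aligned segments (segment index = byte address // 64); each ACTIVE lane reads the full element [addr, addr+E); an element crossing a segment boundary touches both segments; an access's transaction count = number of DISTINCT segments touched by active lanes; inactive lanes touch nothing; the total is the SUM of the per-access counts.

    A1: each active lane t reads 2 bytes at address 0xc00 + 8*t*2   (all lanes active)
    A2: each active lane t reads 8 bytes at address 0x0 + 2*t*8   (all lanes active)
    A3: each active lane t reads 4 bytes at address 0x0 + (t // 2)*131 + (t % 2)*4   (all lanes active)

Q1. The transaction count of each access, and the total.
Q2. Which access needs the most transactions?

A1: 2 transactions
A2: 2 transactions
A3: 4 transactions

Answer: 2,2,4; total 8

Answer: A3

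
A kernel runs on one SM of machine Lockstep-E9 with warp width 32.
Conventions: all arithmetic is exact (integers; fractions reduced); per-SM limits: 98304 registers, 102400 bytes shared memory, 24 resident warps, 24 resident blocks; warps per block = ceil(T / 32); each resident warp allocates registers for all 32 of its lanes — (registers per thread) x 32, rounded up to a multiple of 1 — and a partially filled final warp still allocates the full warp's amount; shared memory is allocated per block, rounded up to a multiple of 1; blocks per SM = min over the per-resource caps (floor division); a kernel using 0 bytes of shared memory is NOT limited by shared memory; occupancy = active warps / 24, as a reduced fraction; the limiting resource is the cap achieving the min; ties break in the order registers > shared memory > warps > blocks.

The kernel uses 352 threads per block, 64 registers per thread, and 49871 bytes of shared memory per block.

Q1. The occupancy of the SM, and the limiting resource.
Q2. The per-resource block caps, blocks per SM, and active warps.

Answer: occupancy 11/12, limited by shared memory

registers: 4 blocks
shared memory: 2 blocks
warps: 2 blocks
blocks: 24 blocks

Answer: 2 blocks, 22 active warps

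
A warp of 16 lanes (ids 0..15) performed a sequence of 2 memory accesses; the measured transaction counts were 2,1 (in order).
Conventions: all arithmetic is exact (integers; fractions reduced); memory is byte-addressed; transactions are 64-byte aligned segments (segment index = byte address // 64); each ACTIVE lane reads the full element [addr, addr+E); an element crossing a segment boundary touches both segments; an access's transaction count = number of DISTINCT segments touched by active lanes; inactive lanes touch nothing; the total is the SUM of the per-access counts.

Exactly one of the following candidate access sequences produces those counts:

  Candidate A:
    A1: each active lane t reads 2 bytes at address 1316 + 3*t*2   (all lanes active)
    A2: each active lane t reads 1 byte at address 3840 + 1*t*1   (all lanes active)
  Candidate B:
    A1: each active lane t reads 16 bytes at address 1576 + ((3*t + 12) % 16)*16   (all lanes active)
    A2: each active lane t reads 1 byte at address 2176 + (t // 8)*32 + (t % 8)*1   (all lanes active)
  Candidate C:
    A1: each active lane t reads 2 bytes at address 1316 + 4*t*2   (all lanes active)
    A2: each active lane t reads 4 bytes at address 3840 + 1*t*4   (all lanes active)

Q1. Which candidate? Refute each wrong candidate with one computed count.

B: A1 gives 5 transactions, not 2
C: A1 gives 3 transactions, not 2
A: all counts match (2,1)

Answer: A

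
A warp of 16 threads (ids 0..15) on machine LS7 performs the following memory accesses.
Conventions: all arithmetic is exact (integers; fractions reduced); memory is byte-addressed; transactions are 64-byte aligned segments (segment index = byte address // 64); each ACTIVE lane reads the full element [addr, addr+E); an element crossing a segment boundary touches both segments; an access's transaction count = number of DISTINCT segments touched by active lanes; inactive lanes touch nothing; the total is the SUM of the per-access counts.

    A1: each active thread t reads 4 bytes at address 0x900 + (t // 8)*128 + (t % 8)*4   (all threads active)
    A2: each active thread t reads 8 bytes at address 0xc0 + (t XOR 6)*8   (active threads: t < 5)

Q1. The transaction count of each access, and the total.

A1: 2 transactions
A2: 1 transaction

Answer: 2,1; total 3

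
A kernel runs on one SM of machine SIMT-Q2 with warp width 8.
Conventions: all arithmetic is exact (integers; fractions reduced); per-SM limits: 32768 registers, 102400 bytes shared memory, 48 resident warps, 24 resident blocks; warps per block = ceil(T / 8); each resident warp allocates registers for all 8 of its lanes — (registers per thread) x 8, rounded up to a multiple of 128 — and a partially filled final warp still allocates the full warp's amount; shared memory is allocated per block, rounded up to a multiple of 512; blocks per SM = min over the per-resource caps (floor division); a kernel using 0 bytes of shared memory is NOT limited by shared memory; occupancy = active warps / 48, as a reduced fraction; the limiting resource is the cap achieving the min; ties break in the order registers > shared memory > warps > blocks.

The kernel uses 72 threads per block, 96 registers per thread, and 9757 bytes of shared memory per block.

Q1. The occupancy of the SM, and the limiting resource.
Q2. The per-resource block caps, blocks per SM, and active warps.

Answer: occupancy 3/4, limited by registers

registers: 4 blocks
shared memory: 10 blocks
warps: 5 blocks
blocks: 24 blocks

Answer: 4 blocks, 36 active warps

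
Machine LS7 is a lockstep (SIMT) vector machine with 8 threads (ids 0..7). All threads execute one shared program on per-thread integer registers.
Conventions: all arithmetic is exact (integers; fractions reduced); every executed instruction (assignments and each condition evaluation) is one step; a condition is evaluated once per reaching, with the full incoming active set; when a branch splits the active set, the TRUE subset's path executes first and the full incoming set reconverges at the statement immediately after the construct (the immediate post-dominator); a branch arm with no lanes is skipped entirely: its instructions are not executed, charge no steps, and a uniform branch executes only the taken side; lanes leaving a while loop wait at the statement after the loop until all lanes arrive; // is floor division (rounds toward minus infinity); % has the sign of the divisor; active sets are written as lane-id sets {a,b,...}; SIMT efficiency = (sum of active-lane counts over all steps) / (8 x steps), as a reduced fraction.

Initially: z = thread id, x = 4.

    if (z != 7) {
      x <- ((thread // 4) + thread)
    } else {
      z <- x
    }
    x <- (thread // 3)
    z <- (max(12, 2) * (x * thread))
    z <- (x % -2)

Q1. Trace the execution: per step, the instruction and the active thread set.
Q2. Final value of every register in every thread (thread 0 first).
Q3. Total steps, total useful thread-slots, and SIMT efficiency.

step 0: eval (z != 7)                {0,1,2,3,4,5,6,7}
step 1: x <- ((thread // 4) + thread) {0,1,2,3,4,5,6}
step 2: z <- x                       {7}
step 3: x <- (thread // 3)           {0,1,2,3,4,5,6,7}
step 4: z <- (max(12, 2) * (x * thread)) {0,1,2,3,4,5,6,7}
step 5: z <- (x % -2)                {0,1,2,3,4,5,6,7}

Answer: 6 steps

z: 0,0,0,-1,-1,-1,0,0
x: 0,0,0,1,1,1,2,2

steps = 6; useful = 40; efficiency = 40/48 = 5/6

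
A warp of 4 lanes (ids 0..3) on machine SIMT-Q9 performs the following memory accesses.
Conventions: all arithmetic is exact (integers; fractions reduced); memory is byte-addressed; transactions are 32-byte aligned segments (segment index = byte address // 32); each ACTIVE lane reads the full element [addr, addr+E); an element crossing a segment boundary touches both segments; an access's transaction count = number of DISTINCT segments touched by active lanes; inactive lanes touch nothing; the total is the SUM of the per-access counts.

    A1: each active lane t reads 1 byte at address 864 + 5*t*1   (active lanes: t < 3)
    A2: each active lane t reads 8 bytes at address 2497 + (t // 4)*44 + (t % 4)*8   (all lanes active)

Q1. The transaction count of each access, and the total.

A1: 1 transaction
A2: 2 transactions

Answer: 1,2; total 3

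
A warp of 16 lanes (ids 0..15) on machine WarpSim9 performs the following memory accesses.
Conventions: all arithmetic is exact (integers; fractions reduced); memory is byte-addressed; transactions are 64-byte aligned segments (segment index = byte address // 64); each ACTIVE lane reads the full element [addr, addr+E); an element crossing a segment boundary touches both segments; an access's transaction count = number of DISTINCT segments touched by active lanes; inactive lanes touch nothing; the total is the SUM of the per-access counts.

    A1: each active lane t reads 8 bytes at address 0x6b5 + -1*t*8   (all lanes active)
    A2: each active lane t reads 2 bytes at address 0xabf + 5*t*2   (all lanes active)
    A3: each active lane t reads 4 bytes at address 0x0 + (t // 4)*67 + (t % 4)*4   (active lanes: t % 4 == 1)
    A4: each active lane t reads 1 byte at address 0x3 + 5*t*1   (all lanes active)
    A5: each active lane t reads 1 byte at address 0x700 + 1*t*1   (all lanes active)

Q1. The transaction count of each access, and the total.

A1: 3 transactions
A2: 4 transactions
A3: 4 transactions
A4: 2 transactions
A5: 1 transaction

Answer: 3,4,4,2,1; total 14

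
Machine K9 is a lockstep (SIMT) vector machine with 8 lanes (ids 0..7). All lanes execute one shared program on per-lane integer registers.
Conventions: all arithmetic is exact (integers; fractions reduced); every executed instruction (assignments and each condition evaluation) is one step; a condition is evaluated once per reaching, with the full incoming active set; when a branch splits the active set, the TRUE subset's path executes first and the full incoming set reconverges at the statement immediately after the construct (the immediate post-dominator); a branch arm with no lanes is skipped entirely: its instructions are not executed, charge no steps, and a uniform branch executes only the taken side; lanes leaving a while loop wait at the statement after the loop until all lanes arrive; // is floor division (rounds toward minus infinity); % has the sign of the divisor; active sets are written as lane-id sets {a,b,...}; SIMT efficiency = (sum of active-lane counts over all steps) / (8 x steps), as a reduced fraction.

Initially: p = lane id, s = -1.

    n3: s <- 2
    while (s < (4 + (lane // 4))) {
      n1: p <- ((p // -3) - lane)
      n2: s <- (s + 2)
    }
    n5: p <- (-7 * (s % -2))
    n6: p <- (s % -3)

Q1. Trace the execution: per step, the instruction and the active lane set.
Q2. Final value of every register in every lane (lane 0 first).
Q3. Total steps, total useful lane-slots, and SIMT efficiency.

step 0: s <- 2                       {0,1,2,3,4,5,6,7}
step 1: eval (s < (4 + (lane // 4))) {0,1,2,3,4,5,6,7}
step 2: p <- ((p // -3) - lane)      {0,1,2,3,4,5,6,7}
step 3: s <- (s + 2)                 {0,1,2,3,4,5,6,7}
step 4: eval (s < (4 + (lane // 4))) {0,1,2,3,4,5,6,7}
step 5: p <- ((p // -3) - lane)      {4,5,6,7}
step 6: s <- (s + 2)                 {4,5,6,7}
step 7: eval (s < (4 + (lane // 4))) {4,5,6,7}
step 8: p <- (-7 * (s % -2))         {0,1,2,3,4,5,6,7}
step 9: p <- (s % -3)                {0,1,2,3,4,5,6,7}

Answer: 10 steps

p: -2,-2,-2,-2,0,0,0,0
s: 4,4,4,4,6,6,6,6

steps = 10; useful = 68; efficiency = 68/80 = 17/20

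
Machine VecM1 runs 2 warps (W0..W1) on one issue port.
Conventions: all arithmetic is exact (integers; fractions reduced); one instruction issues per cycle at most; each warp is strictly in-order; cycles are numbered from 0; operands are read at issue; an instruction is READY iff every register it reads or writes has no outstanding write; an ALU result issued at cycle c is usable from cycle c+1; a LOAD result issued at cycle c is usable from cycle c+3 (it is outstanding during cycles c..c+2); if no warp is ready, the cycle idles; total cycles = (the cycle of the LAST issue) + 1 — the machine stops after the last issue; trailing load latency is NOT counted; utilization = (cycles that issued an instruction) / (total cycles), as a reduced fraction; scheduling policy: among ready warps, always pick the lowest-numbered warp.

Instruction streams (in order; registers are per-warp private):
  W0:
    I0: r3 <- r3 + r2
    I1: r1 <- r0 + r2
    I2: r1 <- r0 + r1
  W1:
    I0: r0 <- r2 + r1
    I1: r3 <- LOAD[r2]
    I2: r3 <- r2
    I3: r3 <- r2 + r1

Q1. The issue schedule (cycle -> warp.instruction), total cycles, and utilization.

cycle 0: W0.I0
cycle 1: W0.I1
cycle 2: W0.I2
cycle 3: W1.I0
cycle 4: W1.I1
cycle 5: idle
cycle 6: idle
cycle 7: W1.I2
cycle 8: W1.I3

Answer: 9 cycles, utilization 7/9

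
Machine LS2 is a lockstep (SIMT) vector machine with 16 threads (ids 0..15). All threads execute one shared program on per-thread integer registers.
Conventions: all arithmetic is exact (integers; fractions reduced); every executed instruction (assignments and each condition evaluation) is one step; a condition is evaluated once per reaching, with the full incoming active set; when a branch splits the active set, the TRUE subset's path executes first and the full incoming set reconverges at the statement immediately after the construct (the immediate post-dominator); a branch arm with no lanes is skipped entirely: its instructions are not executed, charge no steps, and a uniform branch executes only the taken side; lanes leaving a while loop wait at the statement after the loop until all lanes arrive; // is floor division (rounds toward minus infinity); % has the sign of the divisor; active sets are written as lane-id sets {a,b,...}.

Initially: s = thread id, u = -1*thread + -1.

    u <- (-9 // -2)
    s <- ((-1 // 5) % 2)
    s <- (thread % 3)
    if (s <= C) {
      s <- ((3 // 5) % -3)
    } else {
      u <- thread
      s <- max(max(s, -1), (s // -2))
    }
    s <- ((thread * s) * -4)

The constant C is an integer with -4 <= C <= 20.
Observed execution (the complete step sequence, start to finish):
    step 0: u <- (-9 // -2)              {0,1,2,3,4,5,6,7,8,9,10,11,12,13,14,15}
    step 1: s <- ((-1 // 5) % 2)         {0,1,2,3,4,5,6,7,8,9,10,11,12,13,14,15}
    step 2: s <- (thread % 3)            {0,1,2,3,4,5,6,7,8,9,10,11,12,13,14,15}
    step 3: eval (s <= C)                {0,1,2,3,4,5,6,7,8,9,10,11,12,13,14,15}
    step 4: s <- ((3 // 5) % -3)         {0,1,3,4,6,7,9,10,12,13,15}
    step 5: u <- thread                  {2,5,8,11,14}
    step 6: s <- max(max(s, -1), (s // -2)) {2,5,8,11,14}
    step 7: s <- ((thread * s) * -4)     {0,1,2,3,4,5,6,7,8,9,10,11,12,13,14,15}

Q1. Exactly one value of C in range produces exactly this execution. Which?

Answer: C = 1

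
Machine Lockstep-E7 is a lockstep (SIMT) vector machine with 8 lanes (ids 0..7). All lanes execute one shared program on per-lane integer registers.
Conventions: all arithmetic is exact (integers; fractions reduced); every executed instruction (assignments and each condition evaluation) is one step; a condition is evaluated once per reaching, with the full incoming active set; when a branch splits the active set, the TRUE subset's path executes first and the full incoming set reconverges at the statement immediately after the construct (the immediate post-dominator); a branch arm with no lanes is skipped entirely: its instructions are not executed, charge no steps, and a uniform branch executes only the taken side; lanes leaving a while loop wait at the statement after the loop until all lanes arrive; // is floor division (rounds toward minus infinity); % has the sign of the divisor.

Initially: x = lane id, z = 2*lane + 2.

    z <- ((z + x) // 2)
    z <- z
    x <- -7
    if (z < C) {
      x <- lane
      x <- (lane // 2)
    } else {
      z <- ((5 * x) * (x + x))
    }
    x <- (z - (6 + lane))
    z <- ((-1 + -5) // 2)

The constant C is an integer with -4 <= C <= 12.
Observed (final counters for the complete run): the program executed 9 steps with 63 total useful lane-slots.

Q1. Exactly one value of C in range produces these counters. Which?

Answer: C = 11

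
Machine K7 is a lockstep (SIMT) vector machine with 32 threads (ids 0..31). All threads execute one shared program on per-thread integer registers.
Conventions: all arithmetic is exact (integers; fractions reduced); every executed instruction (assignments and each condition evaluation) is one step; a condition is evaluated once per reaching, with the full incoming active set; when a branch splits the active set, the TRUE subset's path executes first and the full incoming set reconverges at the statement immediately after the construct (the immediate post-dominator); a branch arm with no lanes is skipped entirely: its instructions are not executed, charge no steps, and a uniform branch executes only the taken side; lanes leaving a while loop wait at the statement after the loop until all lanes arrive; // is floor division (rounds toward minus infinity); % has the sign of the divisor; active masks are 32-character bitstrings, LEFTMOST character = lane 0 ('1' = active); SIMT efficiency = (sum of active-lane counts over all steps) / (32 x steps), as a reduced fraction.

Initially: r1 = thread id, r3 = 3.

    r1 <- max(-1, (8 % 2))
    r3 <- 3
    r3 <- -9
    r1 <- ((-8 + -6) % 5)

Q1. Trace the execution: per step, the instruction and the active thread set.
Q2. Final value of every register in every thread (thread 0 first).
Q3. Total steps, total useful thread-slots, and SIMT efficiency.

step 0: r1 <- max(-1, (8 % 2))       11111111111111111111111111111111
step 1: r3 <- 3                      11111111111111111111111111111111
step 2: r3 <- -9                     11111111111111111111111111111111
step 3: r1 <- ((-8 + -6) % 5)        11111111111111111111111111111111

Answer: 4 steps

r1: 1,1,1,1,1,1,1,1,1,1,1,1,1,1,1,1,1,1,1,1,1,1,1,1,1,1,1,1,1,1,1,1
r3: -9,-9,-9,-9,-9,-9,-9,-9,-9,-9,-9,-9,-9,-9,-9,-9,-9,-9,-9,-9,-9,-9,-9,-9,-9,-9,-9,-9,-9,-9,-9,-9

steps = 4; useful = 128; efficiency = 128/128 = 1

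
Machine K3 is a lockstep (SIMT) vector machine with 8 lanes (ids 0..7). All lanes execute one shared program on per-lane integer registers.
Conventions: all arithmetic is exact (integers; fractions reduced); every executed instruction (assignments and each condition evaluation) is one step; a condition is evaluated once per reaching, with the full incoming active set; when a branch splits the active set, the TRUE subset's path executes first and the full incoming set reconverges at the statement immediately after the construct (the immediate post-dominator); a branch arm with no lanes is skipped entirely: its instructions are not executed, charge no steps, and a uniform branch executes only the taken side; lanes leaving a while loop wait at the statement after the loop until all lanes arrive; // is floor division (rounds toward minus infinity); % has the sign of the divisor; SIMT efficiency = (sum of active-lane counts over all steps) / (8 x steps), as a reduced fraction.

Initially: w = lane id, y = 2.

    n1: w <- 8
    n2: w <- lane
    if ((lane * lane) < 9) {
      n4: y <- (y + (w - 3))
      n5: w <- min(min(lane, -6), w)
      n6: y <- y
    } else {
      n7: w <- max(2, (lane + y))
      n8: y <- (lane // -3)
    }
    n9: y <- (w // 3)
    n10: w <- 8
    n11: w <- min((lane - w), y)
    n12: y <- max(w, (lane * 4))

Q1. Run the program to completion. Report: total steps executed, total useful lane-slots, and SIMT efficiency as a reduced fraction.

Answer: 12 steps, 75 useful, 25/32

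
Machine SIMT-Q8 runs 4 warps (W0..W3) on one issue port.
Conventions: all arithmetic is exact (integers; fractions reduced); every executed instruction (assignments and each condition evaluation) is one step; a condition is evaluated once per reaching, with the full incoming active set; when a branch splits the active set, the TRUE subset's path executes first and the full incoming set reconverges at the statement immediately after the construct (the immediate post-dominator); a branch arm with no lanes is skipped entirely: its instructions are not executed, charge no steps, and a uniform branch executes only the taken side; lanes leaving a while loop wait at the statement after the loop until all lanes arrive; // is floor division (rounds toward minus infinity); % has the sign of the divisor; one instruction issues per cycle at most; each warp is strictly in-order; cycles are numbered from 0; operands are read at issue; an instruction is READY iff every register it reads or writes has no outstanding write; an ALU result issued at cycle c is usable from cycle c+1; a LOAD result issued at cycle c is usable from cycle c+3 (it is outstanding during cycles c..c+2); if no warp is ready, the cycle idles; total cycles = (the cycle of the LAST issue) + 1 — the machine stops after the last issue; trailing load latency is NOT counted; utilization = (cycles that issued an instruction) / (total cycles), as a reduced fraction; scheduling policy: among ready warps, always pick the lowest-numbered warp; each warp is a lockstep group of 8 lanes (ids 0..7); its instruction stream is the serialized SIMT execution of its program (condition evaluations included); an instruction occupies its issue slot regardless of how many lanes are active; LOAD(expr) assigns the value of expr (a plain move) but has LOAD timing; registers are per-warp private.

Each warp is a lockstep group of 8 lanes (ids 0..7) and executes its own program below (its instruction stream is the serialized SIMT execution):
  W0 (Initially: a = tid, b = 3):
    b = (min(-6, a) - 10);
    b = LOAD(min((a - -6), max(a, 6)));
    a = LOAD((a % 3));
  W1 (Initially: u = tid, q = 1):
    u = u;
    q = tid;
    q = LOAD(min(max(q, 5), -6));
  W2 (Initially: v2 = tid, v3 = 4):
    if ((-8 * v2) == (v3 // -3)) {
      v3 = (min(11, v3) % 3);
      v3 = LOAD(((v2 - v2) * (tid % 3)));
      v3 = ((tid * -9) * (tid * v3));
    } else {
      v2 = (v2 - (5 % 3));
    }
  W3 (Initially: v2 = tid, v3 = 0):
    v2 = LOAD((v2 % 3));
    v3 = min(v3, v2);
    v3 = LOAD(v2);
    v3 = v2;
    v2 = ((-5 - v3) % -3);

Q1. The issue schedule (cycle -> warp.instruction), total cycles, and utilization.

cycle 0: W0.I0
cycle 1: W0.I1
cycle 2: W0.I2
cycle 3: W1.I0
cycle 4: W1.I1
cycle 5: W1.I2
cycle 6: W2.I0
cycle 7: W2.I1
cycle 8: W3.I0
cycle 9: idle
cycle 10: idle
cycle 11: W3.I1
cycle 12: W3.I2
cycle 13: idle
cycle 14: idle
cycle 15: W3.I3
cycle 16: W3.I4

Answer: 17 cycles, utilization 13/17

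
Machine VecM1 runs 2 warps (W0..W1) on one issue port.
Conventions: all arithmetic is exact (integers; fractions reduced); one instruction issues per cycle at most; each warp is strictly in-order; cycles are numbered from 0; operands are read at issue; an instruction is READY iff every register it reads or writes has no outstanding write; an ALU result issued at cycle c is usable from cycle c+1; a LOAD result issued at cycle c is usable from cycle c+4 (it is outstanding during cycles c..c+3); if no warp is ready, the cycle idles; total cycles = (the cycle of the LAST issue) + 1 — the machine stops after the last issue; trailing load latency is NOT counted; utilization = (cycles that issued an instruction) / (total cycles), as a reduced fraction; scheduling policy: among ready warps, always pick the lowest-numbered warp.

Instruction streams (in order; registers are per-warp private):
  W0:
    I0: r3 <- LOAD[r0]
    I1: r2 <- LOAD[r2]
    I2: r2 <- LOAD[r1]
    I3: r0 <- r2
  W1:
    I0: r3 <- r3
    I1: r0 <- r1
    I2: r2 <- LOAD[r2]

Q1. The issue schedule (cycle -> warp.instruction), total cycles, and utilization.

cycle 0: W0.I0
cycle 1: W0.I1
cycle 2: W1.I0
cycle 3: W1.I1
cycle 4: W1.I2
cycle 5: W0.I2
cycle 6: idle
cycle 7: idle
cycle 8: idle
cycle 9: W0.I3

Answer: 10 cycles, utilization 7/10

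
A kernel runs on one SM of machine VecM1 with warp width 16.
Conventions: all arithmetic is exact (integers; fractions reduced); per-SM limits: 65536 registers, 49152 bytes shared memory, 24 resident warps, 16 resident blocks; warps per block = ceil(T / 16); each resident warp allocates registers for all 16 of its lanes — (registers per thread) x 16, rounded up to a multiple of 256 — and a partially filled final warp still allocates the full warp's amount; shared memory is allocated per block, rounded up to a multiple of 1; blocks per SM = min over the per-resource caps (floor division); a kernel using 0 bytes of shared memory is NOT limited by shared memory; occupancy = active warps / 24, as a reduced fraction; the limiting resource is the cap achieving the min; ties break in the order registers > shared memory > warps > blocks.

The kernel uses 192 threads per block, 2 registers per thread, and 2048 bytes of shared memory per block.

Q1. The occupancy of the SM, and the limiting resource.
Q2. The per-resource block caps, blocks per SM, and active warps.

Answer: occupancy 1, limited by warps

registers: 21 blocks
shared memory: 24 blocks
warps: 2 blocks
blocks: 16 blocks

Answer: 2 blocks, 24 active warps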